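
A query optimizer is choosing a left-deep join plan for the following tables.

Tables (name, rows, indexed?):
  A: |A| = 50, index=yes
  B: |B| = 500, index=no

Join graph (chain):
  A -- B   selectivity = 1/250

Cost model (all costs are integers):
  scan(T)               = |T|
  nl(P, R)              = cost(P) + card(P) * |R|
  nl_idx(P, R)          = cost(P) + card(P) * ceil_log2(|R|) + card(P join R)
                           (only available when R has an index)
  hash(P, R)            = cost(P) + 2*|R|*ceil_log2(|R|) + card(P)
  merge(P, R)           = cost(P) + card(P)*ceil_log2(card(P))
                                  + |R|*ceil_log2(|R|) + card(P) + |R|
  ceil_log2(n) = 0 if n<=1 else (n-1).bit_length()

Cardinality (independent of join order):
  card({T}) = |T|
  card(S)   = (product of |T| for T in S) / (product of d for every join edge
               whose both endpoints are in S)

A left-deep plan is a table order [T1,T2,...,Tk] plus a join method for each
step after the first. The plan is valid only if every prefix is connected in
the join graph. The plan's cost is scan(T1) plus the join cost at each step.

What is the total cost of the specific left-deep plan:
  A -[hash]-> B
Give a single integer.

9100

step 1: scan A: cost=50, card=50
step 2: join B via hash
    card(P join B) = 50*500/(250) = 100
    cost = 50 + 2*500*9 + 50 = 9100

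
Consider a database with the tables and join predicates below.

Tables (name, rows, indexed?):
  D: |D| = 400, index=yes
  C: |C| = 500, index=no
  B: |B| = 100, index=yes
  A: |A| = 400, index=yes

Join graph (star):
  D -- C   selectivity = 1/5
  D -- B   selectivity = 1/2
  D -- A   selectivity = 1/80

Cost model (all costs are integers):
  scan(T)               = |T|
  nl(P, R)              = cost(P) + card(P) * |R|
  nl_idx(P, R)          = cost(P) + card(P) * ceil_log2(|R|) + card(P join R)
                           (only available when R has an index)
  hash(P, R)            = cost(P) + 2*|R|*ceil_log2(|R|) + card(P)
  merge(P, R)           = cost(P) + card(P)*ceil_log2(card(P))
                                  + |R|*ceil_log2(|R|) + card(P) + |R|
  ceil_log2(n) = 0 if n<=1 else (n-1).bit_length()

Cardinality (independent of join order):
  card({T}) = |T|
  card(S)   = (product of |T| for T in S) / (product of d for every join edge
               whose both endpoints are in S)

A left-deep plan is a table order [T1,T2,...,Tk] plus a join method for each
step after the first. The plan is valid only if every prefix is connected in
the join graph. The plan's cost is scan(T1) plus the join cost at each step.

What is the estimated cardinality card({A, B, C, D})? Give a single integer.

Tables in S: A(400), B(100), C(500), D(400)
Edges inside S: D-C(d=5), D-B(d=2), D-A(d=80)
numerator = 400 * 100 * 500 * 400 = 8000000000
denominator = 5 * 2 * 80 = 800
card(S) = 8000000000 / 800 = 10000000

10000000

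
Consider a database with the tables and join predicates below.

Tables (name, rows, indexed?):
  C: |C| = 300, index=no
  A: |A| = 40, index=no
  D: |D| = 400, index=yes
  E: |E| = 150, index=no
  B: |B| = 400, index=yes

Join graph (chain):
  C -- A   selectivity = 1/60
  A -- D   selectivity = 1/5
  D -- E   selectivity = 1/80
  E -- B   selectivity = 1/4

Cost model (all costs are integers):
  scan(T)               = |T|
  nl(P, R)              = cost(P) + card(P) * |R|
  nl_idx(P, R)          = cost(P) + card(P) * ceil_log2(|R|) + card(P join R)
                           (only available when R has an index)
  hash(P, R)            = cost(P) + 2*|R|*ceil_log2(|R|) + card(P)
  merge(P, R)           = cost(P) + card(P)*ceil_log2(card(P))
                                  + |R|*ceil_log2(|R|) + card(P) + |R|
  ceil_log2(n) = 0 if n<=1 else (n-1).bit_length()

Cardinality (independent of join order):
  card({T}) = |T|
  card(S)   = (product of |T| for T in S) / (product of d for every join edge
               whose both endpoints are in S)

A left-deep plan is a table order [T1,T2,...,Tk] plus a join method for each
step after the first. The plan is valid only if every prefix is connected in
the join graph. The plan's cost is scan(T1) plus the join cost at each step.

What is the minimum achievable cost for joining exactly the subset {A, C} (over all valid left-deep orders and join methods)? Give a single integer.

1080

Selinger DP over subsets of {A,C}:
  {C}: scan cost=300, card=300
  {A}: scan cost=40, card=40
  {AC}: card=200; try (A,hash)→1080, (C,merge)→3320, (A,merge)→3580, (C,hash)→5480, (C,nl)→12040, (A,nl)→12300; best=1080 via (A,hash)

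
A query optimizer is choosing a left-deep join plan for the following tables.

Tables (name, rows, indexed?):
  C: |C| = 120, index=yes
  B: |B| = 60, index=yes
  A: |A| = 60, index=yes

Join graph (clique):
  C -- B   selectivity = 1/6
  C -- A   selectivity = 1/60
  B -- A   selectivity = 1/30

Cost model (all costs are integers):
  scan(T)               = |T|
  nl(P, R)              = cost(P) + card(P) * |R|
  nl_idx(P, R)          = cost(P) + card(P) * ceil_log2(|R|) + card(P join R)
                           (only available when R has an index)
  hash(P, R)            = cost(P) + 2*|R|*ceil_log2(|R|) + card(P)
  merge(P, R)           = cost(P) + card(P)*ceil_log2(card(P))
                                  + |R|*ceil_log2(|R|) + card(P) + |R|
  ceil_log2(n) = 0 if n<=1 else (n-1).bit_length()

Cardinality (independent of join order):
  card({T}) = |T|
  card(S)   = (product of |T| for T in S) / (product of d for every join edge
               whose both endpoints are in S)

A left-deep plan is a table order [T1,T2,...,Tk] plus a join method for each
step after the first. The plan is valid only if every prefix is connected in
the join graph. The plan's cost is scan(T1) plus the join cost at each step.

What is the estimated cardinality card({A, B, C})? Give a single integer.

40

Tables in S: A(60), B(60), C(120)
Edges inside S: C-B(d=6), C-A(d=60), B-A(d=30)
numerator = 60 * 60 * 120 = 432000
denominator = 6 * 60 * 30 = 10800
card(S) = 432000 / 10800 = 40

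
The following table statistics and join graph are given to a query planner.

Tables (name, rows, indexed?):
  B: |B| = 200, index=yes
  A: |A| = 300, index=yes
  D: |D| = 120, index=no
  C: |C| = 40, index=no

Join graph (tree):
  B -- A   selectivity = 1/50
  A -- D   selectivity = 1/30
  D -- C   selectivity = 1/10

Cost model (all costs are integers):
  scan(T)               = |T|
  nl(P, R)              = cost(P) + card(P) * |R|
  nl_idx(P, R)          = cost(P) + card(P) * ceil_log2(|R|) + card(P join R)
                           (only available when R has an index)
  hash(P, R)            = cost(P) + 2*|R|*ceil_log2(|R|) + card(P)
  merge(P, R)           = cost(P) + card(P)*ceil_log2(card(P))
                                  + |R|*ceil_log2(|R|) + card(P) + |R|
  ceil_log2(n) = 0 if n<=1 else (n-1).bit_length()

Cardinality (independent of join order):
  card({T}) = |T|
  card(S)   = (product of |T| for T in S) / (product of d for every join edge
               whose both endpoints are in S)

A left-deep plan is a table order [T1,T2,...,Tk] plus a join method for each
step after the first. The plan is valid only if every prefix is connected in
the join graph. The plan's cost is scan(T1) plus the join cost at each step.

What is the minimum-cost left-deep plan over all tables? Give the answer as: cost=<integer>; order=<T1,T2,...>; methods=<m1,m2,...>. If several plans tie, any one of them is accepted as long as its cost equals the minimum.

cost=11360; order=B,A,D,C; methods=nl_idx,hash,hash

Selinger DP (subsets sized 1..n):
  {B}: scan cost=200, card=200
  {A}: scan cost=300, card=300
  {D}: scan cost=120, card=120
  {C}: scan cost=40, card=40
  {AB}: card=1200; try (A,nl_idx)→3200, (B,hash)→3800, (B,nl_idx)→3900, (A,merge)→5000, (B,merge)→5100, (A,hash)→5800 …(+2); best=3200 via (A,nl_idx)
  {AD}: card=1200; try (D,hash)→2280, (A,nl_idx)→2400, (A,merge)→4080, (D,merge)→4260, (A,hash)→5640, (A,nl)→36120 …(+1); best=2280 via (D,hash)
  {CD}: card=480; try (C,hash)→720, (D,merge)→1280, (C,merge)→1360, (D,hash)→1760, (D,nl)→4840, (C,nl)→4920; best=720 via (C,hash)
  {ABD}: card=4800; try (D,hash)→6080, (B,hash)→6680, (B,nl_idx)→16680, (B,merge)→18480, (D,merge)→18560, (D,nl)→147200 …(+1); best=6080 via (D,hash)
  {ACD}: card=4800; try (C,hash)→3960, (A,hash)→6600, (A,merge)→8520, (A,nl_idx)→9840, (C,merge)→16960, (C,nl)→50280 …(+1); best=3960 via (C,hash)
  {ABCD}: card=19200; try (C,hash)→11360, (B,hash)→11960, (B,nl_idx)→61560, (B,merge)→72960, (C,merge)→73560, (C,nl)→198080 …(+1); best=11360 via (C,hash)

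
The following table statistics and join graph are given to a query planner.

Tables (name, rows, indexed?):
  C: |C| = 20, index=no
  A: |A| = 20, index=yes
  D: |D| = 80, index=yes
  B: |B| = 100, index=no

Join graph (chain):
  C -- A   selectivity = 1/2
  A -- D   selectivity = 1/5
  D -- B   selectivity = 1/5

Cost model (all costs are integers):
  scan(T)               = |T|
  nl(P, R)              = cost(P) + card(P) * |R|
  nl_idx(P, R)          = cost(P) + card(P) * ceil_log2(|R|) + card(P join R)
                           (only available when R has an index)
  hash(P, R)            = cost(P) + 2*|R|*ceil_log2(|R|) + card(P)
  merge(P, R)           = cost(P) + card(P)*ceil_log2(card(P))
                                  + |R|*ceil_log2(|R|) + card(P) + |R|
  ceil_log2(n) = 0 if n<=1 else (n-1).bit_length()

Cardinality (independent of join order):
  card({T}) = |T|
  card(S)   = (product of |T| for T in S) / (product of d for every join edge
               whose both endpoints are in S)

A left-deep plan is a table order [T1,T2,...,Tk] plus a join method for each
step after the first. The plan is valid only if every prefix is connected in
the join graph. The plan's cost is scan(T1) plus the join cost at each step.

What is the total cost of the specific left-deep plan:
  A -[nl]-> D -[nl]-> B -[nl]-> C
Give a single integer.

161620

step 1: scan A: cost=20, card=20
step 2: join D via nl
    card(P join D) = 20*80/(5) = 320
    cost = 20 + 20*80 = 1620
step 3: join B via nl
    card(P join B) = 320*100/(5) = 6400
    cost = 1620 + 320*100 = 33620
step 4: join C via nl
    card(P join C) = 6400*20/(2) = 64000
    cost = 33620 + 6400*20 = 161620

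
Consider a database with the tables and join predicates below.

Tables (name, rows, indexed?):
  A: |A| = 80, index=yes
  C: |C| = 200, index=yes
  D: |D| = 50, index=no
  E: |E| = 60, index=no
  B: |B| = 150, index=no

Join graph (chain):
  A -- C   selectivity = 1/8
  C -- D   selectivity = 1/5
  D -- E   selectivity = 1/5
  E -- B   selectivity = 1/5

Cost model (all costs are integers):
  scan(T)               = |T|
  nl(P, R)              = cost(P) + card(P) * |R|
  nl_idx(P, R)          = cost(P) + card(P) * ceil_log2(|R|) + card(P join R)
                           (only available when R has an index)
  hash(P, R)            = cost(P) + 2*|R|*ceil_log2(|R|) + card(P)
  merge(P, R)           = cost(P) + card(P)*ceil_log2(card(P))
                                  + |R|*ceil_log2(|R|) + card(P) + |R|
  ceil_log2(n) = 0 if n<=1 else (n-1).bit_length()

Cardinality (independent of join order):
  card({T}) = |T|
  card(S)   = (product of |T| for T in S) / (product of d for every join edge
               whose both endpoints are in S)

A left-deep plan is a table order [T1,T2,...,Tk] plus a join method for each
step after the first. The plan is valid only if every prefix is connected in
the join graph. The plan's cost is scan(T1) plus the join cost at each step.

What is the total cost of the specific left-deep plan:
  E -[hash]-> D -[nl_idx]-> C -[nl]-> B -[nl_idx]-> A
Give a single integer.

15869520

step 1: scan E: cost=60, card=60
step 2: join D via hash
    card(P join D) = 60*50/(5) = 600
    cost = 60 + 2*50*6 + 60 = 720
step 3: join C via nl_idx
    card(P join C) = 600*200/(5) = 24000
    cost = 720 + 600*8 + 24000 = 29520
step 4: join B via nl
    card(P join B) = 24000*150/(5) = 720000
    cost = 29520 + 24000*150 = 3629520
step 5: join A via nl_idx
    card(P join A) = 720000*80/(8) = 7200000
    cost = 3629520 + 720000*7 + 7200000 = 15869520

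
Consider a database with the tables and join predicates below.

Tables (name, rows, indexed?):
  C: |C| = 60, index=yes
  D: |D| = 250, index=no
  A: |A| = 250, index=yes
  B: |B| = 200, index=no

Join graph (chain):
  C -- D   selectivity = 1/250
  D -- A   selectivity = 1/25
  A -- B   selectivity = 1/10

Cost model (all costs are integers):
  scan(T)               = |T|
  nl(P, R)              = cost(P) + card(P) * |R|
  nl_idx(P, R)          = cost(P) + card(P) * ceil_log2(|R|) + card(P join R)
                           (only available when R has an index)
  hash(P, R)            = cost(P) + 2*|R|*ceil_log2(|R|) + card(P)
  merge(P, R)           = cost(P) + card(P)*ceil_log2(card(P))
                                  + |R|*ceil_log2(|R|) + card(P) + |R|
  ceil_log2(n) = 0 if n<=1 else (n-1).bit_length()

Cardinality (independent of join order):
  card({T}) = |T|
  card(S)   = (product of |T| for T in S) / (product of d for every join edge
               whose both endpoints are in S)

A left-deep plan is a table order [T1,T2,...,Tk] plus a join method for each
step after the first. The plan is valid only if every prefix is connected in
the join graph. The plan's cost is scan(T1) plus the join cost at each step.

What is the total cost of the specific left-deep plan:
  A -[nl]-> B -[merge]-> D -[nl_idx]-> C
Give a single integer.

434500

step 1: scan A: cost=250, card=250
step 2: join B via nl
    card(P join B) = 250*200/(10) = 5000
    cost = 250 + 250*200 = 50250
step 3: join D via merge
    card(P join D) = 5000*250/(25) = 50000
    cost = 50250 + 5000*13 + 250*8 + 5000 + 250 = 122500
step 4: join C via nl_idx
    card(P join C) = 50000*60/(250) = 12000
    cost = 122500 + 50000*6 + 12000 = 434500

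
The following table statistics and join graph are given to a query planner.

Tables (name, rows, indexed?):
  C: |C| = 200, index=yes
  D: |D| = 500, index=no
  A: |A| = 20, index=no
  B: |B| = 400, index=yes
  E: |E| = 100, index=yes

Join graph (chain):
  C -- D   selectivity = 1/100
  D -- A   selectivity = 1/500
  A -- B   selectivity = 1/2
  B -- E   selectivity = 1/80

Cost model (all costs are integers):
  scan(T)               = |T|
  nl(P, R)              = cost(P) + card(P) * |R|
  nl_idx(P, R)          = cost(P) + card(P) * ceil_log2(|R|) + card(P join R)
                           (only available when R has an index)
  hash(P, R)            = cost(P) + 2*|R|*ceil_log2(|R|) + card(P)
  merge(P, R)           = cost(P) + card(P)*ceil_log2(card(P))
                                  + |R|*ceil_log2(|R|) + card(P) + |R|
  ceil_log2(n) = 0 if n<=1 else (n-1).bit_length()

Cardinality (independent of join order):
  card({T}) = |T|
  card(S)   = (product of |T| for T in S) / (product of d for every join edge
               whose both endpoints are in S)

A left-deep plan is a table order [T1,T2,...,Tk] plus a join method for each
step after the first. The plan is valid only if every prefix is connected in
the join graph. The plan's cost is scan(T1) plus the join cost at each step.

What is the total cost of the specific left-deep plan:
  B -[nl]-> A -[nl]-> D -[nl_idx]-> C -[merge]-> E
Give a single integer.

step 1: scan B: cost=400, card=400
step 2: join A via nl
    card(P join A) = 400*20/(2) = 4000
    cost = 400 + 400*20 = 8400
step 3: join D via nl
    card(P join D) = 4000*500/(500) = 4000
    cost = 8400 + 4000*500 = 2008400
step 4: join C via nl_idx
    card(P join C) = 4000*200/(100) = 8000
    cost = 2008400 + 4000*8 + 8000 = 2048400
step 5: join E via merge
    card(P join E) = 8000*100/(80) = 10000
    cost = 2048400 + 8000*13 + 100*7 + 8000 + 100 = 2161200

2161200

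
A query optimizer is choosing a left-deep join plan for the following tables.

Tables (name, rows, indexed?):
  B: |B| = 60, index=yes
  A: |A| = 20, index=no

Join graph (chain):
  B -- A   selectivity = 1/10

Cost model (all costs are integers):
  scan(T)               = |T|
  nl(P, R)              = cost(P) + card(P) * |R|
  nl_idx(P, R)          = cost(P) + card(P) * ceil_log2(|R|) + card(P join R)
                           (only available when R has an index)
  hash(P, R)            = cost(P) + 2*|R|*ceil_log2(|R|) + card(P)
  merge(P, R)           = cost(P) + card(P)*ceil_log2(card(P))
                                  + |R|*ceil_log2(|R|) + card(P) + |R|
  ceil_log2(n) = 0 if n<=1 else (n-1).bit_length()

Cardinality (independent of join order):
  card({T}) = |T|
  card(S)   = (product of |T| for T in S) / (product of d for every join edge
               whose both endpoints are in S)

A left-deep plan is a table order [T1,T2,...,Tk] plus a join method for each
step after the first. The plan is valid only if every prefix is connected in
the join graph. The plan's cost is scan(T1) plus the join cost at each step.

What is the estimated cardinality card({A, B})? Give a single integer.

Tables in S: A(20), B(60)
Edges inside S: B-A(d=10)
numerator = 20 * 60 = 1200
denominator = 10 = 10
card(S) = 1200 / 10 = 120

120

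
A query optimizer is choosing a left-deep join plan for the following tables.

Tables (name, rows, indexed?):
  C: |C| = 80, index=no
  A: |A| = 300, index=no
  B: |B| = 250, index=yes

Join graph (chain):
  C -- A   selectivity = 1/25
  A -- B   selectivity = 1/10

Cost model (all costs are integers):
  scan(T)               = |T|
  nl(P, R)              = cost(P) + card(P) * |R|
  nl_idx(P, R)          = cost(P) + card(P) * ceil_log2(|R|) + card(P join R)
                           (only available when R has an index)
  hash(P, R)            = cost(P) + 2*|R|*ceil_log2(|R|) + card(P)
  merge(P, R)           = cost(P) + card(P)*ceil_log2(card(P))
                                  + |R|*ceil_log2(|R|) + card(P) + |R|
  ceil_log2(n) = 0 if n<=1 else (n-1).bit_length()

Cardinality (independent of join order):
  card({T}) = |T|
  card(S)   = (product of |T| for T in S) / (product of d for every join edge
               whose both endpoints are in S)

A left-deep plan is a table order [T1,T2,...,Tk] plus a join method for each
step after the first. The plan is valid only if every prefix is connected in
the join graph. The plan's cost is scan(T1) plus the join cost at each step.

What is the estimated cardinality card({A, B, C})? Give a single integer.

Tables in S: A(300), B(250), C(80)
Edges inside S: C-A(d=25), A-B(d=10)
numerator = 300 * 250 * 80 = 6000000
denominator = 25 * 10 = 250
card(S) = 6000000 / 250 = 24000

24000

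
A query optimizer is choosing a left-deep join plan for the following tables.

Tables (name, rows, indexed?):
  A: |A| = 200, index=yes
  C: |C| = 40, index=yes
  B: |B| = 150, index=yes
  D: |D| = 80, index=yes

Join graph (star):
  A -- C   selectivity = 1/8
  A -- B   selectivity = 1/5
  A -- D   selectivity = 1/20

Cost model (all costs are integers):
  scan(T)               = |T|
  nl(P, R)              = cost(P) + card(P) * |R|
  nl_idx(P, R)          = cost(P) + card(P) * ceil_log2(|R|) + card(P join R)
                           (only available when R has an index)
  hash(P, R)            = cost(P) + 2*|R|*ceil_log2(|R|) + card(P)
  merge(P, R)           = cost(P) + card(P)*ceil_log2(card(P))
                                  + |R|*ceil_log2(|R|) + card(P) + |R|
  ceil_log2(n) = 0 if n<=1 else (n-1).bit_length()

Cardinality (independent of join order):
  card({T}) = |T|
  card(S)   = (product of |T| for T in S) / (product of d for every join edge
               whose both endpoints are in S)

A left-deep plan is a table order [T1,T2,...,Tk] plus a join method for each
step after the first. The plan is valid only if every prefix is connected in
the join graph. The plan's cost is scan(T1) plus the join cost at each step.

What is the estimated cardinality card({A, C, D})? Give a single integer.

Tables in S: A(200), C(40), D(80)
Edges inside S: A-C(d=8), A-D(d=20)
numerator = 200 * 40 * 80 = 640000
denominator = 8 * 20 = 160
card(S) = 640000 / 160 = 4000

4000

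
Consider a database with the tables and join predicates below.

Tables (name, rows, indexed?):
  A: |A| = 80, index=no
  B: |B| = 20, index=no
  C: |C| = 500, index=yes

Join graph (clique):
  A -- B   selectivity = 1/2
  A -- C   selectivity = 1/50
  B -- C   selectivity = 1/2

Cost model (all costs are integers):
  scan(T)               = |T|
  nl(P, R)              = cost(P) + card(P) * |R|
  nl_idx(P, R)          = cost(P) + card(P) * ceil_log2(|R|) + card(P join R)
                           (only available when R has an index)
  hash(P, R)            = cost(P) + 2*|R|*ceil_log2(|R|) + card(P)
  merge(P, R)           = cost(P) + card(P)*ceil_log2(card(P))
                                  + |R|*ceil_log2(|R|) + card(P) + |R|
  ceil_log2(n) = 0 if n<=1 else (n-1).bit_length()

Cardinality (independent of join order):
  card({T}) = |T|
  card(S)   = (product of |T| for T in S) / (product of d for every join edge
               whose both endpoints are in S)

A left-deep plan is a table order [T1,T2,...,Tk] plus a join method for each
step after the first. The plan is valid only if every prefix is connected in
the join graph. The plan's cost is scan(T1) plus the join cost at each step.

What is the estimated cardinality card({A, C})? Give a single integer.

Tables in S: A(80), C(500)
Edges inside S: A-C(d=50)
numerator = 80 * 500 = 40000
denominator = 50 = 50
card(S) = 40000 / 50 = 800

800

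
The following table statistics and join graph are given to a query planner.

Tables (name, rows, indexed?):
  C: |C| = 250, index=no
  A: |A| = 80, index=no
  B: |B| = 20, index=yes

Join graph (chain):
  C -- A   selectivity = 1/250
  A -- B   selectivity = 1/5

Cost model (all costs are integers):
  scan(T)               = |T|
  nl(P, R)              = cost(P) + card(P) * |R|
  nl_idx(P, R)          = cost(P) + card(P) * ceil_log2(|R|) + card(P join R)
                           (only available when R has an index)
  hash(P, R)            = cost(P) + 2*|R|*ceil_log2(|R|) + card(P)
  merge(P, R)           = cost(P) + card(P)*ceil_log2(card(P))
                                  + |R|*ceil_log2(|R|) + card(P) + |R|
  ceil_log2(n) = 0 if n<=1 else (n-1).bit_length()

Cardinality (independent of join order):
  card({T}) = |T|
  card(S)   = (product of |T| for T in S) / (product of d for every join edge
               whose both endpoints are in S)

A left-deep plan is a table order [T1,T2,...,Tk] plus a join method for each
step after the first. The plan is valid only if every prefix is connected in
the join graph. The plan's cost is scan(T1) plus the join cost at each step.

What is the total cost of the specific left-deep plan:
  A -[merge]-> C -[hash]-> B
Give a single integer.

3250

step 1: scan A: cost=80, card=80
step 2: join C via merge
    card(P join C) = 80*250/(250) = 80
    cost = 80 + 80*7 + 250*8 + 80 + 250 = 2970
step 3: join B via hash
    card(P join B) = 80*20/(5) = 320
    cost = 2970 + 2*20*5 + 80 = 3250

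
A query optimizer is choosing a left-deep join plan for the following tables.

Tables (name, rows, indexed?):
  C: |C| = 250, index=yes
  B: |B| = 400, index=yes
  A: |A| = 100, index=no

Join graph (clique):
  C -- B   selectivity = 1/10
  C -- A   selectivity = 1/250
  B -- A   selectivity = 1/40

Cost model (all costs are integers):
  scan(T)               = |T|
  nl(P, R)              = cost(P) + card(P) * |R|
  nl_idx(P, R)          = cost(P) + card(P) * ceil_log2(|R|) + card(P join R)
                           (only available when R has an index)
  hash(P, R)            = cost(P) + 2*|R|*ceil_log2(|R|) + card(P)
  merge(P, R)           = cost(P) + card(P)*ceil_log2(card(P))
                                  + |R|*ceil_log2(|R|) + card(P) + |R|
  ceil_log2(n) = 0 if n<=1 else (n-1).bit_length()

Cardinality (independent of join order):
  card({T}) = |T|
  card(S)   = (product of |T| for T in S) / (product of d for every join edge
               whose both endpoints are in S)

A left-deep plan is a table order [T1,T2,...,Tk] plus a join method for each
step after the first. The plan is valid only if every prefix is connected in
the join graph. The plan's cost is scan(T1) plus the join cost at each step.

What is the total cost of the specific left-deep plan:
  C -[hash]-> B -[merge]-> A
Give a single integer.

step 1: scan C: cost=250, card=250
step 2: join B via hash
    card(P join B) = 250*400/(10) = 10000
    cost = 250 + 2*400*9 + 250 = 7700
step 3: join A via merge
    card(P join A) = 10000*100/(250*40) = 100
    cost = 7700 + 10000*14 + 100*7 + 10000 + 100 = 158500

158500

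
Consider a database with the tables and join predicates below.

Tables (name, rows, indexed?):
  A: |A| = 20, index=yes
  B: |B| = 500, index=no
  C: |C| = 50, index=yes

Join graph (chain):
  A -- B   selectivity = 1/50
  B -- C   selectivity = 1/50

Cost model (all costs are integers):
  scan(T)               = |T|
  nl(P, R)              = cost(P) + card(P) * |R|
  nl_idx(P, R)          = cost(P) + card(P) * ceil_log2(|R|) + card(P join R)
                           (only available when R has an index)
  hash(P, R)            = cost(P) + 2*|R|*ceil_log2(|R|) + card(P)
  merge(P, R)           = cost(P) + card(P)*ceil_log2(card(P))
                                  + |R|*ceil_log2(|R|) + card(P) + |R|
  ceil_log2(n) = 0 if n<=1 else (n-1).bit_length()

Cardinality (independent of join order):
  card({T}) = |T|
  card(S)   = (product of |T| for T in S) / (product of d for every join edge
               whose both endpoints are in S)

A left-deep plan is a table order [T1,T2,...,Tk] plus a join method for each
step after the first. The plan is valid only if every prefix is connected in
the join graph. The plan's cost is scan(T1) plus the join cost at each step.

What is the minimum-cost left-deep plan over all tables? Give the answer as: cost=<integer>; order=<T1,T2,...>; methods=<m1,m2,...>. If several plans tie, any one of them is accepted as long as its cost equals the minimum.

Selinger DP (subsets sized 1..n):
  {A}: scan cost=20, card=20
  {B}: scan cost=500, card=500
  {C}: scan cost=50, card=50
  {AB}: card=200; try (A,hash)→1200, (A,nl_idx)→3200, (B,merge)→5140, (A,merge)→5620, (B,hash)→9040, (B,nl)→10020 …(+1); best=1200 via (A,hash)
  {BC}: card=500; try (C,hash)→1600, (C,nl_idx)→4000, (B,merge)→5400, (C,merge)→5850, (B,hash)→9100, (B,nl)→25050 …(+1); best=1600 via (C,hash)
  {ABC}: card=200; try (C,hash)→2000, (A,hash)→2300, (C,nl_idx)→2600, (C,merge)→3350, (A,nl_idx)→4300, (A,merge)→6720 …(+2); best=2000 via (C,hash)

cost=2000; order=B,A,C; methods=hash,hash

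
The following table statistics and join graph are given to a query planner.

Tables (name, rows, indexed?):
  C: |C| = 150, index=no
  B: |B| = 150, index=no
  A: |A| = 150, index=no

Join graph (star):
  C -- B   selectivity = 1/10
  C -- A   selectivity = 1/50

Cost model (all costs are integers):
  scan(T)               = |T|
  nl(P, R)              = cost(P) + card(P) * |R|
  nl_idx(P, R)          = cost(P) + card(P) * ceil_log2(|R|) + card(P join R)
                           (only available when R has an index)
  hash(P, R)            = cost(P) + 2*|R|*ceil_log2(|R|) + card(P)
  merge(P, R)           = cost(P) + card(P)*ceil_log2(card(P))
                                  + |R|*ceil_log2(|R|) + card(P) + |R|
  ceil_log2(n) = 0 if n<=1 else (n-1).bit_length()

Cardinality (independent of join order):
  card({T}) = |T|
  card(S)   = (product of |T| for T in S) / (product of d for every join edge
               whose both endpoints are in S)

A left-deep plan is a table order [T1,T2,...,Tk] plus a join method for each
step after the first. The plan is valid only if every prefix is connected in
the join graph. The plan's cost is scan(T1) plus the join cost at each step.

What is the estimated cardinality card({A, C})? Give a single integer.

Tables in S: A(150), C(150)
Edges inside S: C-A(d=50)
numerator = 150 * 150 = 22500
denominator = 50 = 50
card(S) = 22500 / 50 = 450

450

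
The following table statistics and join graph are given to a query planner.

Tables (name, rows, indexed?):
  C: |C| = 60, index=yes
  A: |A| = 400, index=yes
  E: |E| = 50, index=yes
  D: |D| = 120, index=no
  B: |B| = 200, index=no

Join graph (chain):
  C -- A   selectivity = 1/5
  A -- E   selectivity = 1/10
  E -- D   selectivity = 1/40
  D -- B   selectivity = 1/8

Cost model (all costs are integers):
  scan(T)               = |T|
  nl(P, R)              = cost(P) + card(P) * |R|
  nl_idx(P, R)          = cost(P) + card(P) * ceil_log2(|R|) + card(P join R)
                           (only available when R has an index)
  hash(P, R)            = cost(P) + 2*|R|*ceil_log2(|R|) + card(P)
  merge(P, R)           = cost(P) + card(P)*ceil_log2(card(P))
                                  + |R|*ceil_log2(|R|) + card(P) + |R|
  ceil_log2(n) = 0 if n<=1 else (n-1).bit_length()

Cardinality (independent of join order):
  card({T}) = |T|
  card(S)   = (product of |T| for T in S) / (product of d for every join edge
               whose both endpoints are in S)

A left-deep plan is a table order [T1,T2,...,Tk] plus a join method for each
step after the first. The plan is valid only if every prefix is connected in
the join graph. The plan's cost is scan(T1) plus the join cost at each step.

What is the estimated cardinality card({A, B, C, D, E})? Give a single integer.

1800000

Tables in S: A(400), B(200), C(60), D(120), E(50)
Edges inside S: C-A(d=5), A-E(d=10), E-D(d=40), D-B(d=8)
numerator = 400 * 200 * 60 * 120 * 50 = 28800000000
denominator = 5 * 10 * 40 * 8 = 16000
card(S) = 28800000000 / 16000 = 1800000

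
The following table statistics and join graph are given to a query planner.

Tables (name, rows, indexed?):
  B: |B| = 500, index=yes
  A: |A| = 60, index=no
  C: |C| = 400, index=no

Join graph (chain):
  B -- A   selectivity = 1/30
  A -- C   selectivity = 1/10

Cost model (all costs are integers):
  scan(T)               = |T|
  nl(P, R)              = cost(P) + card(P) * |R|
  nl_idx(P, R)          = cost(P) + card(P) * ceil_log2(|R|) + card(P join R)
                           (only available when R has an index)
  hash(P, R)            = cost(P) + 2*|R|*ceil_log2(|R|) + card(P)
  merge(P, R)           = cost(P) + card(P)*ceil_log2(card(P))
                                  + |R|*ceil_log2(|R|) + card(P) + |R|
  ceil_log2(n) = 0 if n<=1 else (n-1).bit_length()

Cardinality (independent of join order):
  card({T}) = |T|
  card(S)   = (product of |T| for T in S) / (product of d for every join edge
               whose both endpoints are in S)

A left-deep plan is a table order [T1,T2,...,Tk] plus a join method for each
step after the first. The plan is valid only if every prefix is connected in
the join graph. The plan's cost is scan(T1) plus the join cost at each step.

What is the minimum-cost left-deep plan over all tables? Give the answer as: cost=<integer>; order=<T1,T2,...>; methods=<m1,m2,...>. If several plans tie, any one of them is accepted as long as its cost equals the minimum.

cost=9800; order=A,B,C; methods=nl_idx,hash

Selinger DP (subsets sized 1..n):
  {B}: scan cost=500, card=500
  {A}: scan cost=60, card=60
  {C}: scan cost=400, card=400
  {AB}: card=1000; try (B,nl_idx)→1600, (A,hash)→1720, (B,merge)→5480, (A,merge)→5920, (B,hash)→9120, (B,nl)→30060 …(+1); best=1600 via (B,nl_idx)
  {AC}: card=2400; try (A,hash)→1520, (C,merge)→4480, (A,merge)→4820, (C,hash)→7320, (C,nl)→24060, (A,nl)→24400; best=1520 via (A,hash)
  {ABC}: card=40000; try (C,hash)→9800, (B,hash)→12920, (C,merge)→16600, (B,merge)→37720, (B,nl_idx)→63120, (C,nl)→401600 …(+1); best=9800 via (C,hash)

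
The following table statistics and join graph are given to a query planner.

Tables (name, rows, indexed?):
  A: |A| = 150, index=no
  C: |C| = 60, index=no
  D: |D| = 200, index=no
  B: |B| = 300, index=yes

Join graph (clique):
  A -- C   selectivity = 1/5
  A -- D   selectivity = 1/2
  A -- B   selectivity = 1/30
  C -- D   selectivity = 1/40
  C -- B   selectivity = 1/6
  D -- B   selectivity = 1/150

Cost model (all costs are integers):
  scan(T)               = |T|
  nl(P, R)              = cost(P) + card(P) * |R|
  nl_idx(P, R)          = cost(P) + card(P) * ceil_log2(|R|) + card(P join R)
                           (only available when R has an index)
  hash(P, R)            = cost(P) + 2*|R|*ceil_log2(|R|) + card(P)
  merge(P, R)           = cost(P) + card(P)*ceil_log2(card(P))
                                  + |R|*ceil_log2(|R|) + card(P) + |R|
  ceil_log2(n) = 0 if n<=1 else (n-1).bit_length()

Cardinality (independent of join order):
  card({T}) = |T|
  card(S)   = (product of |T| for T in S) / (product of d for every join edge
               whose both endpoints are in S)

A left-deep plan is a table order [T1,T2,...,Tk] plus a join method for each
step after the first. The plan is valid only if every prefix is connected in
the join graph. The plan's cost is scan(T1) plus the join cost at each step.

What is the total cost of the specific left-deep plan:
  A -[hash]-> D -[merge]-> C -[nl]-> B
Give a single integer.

1578920

step 1: scan A: cost=150, card=150
step 2: join D via hash
    card(P join D) = 150*200/(2) = 15000
    cost = 150 + 2*200*8 + 150 = 3500
step 3: join C via merge
    card(P join C) = 15000*60/(5*40) = 4500
    cost = 3500 + 15000*14 + 60*6 + 15000 + 60 = 228920
step 4: join B via nl
    card(P join B) = 4500*300/(30*6*150) = 50
    cost = 228920 + 4500*300 = 1578920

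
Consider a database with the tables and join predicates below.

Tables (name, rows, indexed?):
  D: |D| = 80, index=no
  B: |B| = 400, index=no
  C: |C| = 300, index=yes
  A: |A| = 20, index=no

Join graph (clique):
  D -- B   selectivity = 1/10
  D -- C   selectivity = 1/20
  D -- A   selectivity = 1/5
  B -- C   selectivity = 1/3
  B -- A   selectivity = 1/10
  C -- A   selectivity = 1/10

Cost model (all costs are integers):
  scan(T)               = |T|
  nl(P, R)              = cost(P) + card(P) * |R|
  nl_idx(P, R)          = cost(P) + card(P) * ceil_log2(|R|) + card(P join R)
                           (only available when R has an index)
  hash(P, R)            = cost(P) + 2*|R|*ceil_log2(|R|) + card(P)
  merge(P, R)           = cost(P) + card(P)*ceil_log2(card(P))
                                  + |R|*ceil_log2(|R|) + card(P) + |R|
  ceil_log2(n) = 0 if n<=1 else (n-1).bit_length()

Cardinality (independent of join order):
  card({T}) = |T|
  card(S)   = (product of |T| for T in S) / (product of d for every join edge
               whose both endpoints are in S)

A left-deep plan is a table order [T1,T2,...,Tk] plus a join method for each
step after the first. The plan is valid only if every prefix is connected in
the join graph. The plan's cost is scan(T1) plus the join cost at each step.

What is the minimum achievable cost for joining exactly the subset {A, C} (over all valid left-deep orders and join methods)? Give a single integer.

Selinger DP over subsets of {A,C}:
  {C}: scan cost=300, card=300
  {A}: scan cost=20, card=20
  {AC}: card=600; try (C,nl_idx)→800, (A,hash)→800, (C,merge)→3140, (A,merge)→3420, (C,hash)→5440, (C,nl)→6020 …(+1); best=800 via (C,nl_idx)

800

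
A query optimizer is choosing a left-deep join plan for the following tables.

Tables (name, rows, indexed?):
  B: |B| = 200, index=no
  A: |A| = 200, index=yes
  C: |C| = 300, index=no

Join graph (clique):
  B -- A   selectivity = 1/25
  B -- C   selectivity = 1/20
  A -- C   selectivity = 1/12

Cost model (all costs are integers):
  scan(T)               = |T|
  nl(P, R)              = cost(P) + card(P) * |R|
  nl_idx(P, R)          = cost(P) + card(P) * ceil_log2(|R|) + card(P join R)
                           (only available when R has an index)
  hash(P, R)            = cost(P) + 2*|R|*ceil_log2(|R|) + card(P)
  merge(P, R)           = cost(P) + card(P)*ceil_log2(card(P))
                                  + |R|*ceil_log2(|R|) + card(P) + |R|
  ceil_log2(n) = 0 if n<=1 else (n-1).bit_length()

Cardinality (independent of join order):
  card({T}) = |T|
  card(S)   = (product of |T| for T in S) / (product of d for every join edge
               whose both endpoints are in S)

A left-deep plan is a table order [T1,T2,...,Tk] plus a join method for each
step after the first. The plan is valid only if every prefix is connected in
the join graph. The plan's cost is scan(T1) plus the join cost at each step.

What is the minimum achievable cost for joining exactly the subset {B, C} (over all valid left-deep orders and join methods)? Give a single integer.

Selinger DP over subsets of {B,C}:
  {B}: scan cost=200, card=200
  {C}: scan cost=300, card=300
  {BC}: card=3000; try (B,hash)→3800, (C,merge)→5000, (B,merge)→5100, (C,hash)→5800, (C,nl)→60200, (B,nl)→60300; best=3800 via (B,hash)

3800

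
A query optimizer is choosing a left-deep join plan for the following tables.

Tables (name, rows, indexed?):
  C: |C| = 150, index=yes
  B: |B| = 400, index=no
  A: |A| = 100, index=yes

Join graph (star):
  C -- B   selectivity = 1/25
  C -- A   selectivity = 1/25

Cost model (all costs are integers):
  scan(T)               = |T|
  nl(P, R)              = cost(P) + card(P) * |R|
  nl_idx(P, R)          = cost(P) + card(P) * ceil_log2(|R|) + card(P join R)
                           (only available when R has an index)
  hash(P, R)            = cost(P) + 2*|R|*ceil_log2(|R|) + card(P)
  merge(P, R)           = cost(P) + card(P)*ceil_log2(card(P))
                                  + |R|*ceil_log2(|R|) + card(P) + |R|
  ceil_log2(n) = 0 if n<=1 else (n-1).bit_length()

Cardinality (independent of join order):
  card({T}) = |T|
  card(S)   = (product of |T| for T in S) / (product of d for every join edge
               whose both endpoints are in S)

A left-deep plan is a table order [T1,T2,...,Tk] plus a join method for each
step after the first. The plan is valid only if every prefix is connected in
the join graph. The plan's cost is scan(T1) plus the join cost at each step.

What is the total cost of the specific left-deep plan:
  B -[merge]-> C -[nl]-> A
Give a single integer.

245750

step 1: scan B: cost=400, card=400
step 2: join C via merge
    card(P join C) = 400*150/(25) = 2400
    cost = 400 + 400*9 + 150*8 + 400 + 150 = 5750
step 3: join A via nl
    card(P join A) = 2400*100/(25) = 9600
    cost = 5750 + 2400*100 = 245750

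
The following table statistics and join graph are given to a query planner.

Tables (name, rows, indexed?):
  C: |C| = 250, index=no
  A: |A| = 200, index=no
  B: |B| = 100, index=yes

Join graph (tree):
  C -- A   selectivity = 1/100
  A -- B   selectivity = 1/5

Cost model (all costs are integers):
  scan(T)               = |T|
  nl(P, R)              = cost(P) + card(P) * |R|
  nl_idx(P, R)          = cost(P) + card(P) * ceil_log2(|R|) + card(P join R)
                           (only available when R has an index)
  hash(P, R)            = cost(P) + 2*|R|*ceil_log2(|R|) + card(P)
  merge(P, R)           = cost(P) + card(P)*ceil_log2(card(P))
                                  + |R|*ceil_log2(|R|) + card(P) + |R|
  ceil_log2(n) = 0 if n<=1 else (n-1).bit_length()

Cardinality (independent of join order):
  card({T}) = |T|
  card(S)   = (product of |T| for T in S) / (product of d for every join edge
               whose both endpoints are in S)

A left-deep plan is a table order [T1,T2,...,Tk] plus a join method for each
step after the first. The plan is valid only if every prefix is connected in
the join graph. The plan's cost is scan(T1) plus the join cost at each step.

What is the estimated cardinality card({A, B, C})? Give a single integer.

10000

Tables in S: A(200), B(100), C(250)
Edges inside S: C-A(d=100), A-B(d=5)
numerator = 200 * 100 * 250 = 5000000
denominator = 100 * 5 = 500
card(S) = 5000000 / 500 = 10000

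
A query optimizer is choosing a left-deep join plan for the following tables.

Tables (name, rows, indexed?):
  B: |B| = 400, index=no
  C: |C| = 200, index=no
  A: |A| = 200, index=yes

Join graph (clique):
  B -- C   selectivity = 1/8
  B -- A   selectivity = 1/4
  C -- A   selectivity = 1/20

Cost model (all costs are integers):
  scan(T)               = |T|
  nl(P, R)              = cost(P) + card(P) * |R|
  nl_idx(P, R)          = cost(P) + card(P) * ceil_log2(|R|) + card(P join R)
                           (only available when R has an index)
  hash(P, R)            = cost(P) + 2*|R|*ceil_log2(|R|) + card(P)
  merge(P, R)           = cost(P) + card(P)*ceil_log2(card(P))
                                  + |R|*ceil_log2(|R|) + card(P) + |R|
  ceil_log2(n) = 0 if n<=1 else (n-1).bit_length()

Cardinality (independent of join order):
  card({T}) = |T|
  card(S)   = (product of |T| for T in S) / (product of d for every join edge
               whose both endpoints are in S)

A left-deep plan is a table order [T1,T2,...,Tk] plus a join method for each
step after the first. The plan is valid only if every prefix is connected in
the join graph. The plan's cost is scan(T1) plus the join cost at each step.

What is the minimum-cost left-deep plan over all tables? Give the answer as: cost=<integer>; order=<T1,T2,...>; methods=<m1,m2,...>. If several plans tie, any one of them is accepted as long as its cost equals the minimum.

Selinger DP (subsets sized 1..n):
  {B}: scan cost=400, card=400
  {C}: scan cost=200, card=200
  {A}: scan cost=200, card=200
  {BC}: card=10000; try (C,hash)→4000, (B,merge)→6000, (C,merge)→6200, (B,hash)→7600, (B,nl)→80200, (C,nl)→80400; best=4000 via (C,hash)
  {AB}: card=20000; try (A,hash)→4000, (B,merge)→6000, (A,merge)→6200, (B,hash)→7600, (A,nl_idx)→23600, (B,nl)→80200 …(+1); best=4000 via (A,hash)
  {AC}: card=2000; try (C,hash)→3600, (A,hash)→3600, (C,merge)→3800, (A,merge)→3800, (A,nl_idx)→3800, (C,nl)→40200 …(+1); best=3600 via (C,hash)
  {ABC}: card=25000; try (B,hash)→12800, (A,hash)→17200, (C,hash)→27200, (B,merge)→31600, (A,nl_idx)→109000, (A,merge)→155800 …(+4); best=12800 via (B,hash)

cost=12800; order=A,C,B; methods=hash,hash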